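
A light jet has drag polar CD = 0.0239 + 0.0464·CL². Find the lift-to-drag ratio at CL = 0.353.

L/D = 11.9

CD = 0.0239 + 0.0464 × 0.353² = 0.02968
L/D = CL/CD = 0.353 / 0.02968 = 11.9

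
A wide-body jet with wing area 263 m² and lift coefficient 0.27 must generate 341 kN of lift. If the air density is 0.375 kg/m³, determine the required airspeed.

v = 160 m/s

L = ½ρv²S·CL ⇒ v = √(2L/(ρ·S·CL))
v = √(2 × 3.41×10^5 / (0.375 × 263 × 0.27)) = √25610 = 160 m/s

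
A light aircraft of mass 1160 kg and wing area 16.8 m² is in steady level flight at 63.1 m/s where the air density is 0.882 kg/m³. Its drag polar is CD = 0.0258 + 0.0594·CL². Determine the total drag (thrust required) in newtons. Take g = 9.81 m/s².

Level flight ⇒ L = W = m·g = 1160 × 9.81 = 11380 N.
Dynamic pressure q = 0.5 × 0.882 × 63.1² = 1756 Pa.
CL = 2W/(ρv²S) = 2×11380/(0.882×63.1²×16.8) = 0.3858.
CD = 0.0258 + 0.0594 × 0.3858² = 0.03464.
D = q·S·CD = 1756 × 16.8 × 0.03464 = 1022 N

D = 1020 N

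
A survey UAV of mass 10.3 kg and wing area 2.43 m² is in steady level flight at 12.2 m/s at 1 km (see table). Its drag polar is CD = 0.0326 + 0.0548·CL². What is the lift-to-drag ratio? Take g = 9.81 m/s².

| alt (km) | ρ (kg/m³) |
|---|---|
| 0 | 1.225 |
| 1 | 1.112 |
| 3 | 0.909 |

At 1 km, from the table: ρ = 1.112 kg/m³.
In steady level flight, lift balances weight: W = mg = 10.3 × 9.81 = 101.04 N.
q = ½ρv² = ½ × 1.112 × 12.2² = 82.76 Pa.
CL = 2W/(ρv²S) = 2×101.04/(1.112×12.2²×2.43) = 0.5025.
CD = 0.0326 + 0.0548 × 0.5025² = 0.04644.
L/D = CL/CD = 0.5025 / 0.04644 = 10.8

L/D = 10.8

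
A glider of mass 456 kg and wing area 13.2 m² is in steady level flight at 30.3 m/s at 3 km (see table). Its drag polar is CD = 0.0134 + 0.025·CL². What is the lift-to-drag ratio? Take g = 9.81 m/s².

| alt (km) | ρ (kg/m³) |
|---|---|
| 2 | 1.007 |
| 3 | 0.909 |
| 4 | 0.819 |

At 3 km, from the table: ρ = 0.909 kg/m³.
In steady level flight, lift balances weight: W = mg = 456 × 9.81 = 4473.4 N.
Dynamic pressure q = 0.5 × 0.909 × 30.3² = 417.3 Pa.
Required CL = L/(qS) = 4473.4/(417.3·13.2) = 0.8122.
CD = 0.0134 + 0.025 × 0.8122² = 0.02989.
L/D = CL/CD = 0.8122 / 0.02989 = 27.2

L/D = 27.2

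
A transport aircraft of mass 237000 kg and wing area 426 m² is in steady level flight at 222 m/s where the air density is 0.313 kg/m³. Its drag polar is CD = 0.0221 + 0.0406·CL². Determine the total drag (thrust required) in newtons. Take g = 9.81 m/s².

In steady level flight, lift balances weight: W = mg = 237000 × 9.81 = 2.325×10^6 N.
Dynamic pressure q = 0.5 × 0.313 × 222² = 7713 Pa.
CL = W/(q·S) = 2.325×10^6 / (7713 × 426) = 0.7076.
CD = 0.0221 + 0.0406 × 0.7076² = 0.04243.
D = q·S·CD = 7713 × 426 × 0.04243 = 1.394×10^5 N

D = 1.39×10^5 N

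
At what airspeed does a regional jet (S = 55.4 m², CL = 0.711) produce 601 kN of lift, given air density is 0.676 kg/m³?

L = ½ρv²S·CL ⇒ v = √(2L/(ρ·S·CL))
v = √(2 × 6.01×10^5 / (0.676 × 55.4 × 0.711)) = √45140 = 212 m/s

v = 212 m/s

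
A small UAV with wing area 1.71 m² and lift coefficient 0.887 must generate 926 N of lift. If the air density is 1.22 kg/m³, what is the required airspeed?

L = ½ρv²S·CL ⇒ v = √(2L/(ρ·S·CL))
v = √(2 × 926 / (1.22 × 1.71 × 0.887)) = √1001 = 31.6 m/s

v = 31.6 m/s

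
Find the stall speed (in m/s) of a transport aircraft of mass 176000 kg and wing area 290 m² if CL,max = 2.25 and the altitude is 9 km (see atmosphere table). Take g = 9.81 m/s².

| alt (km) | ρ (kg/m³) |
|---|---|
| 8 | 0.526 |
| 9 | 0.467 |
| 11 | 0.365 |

At 9 km, from the table: ρ = 0.467 kg/m³.
At stall, lift equals weight: L = W = m·g = 176000 × 9.81 = 1.727×10^6 N.
From L = ½ρV²S·CL,max = W: V_stall = √(2W/(ρSCL,max)) = √(2·1.727×10^6/(0.467·290·2.25))
V_stall = √11330 = 106 m/s

V_stall = 106 m/s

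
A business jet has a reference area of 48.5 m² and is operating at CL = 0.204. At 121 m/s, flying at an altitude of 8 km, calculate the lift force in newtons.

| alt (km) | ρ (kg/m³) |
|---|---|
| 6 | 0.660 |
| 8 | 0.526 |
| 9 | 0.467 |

At 8 km, from the table: ρ = 0.526 kg/m³.
Dynamic pressure q = ½ρv² = ½ × 0.526 × 121² = 3851 Pa.
L = q·S·CL = 3851 × 48.5 × 0.204 = 38100 N ≈ 38.1 kN

L = 38100 N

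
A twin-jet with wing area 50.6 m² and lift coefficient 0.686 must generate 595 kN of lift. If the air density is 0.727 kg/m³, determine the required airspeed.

L = ½ρv²S·CL ⇒ v = √(2L/(ρ·S·CL))
v = √(2 × 5.95×10^5 / (0.727 × 50.6 × 0.686)) = √47160 = 217 m/s

v = 217 m/s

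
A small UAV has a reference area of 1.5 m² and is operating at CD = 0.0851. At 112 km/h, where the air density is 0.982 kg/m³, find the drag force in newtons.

D = 60.7 N

Convert speed: v = 112 km/h ÷ 3.6 = 31.11 m/s.
D = ½ρv²S·CD = ½ × 0.982 × 31.11² × 1.5 × 0.0851 = 60.7 N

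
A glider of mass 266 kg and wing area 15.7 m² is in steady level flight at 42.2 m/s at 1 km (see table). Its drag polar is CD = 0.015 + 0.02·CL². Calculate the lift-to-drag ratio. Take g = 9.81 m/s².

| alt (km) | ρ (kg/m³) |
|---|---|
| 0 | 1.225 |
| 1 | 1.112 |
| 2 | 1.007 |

At 1 km, from the table: ρ = 1.112 kg/m³.
Weight W = mg = 266 × 9.81 = 2609.5 N; in level flight L = W.
Dynamic pressure q = 0.5 × 1.112 × 42.2² = 990.1 Pa.
CL = 2W/(ρv²S) = 2×2609.5/(1.112×42.2²×15.7) = 0.1679.
CD = 0.015 + 0.02 × 0.1679² = 0.01556.
L/D = CL/CD = 0.1679 / 0.01556 = 10.8

L/D = 10.8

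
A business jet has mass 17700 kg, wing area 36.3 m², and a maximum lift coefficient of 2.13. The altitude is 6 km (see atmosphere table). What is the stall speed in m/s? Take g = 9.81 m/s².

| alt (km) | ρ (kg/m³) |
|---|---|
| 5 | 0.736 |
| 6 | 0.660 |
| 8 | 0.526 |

V_stall = 82.5 m/s

At 6 km, from the table: ρ = 0.660 kg/m³.
At stall, lift equals weight: L = W = m·g = 17700 × 9.81 = 1.736×10^5 N.
From L = ½ρV²S·CL,max = W: V_stall = √(2W/(ρSCL,max)) = √(2·1.736×10^5/(0.66·36.3·2.13))
V_stall = √6805 = 82.5 m/s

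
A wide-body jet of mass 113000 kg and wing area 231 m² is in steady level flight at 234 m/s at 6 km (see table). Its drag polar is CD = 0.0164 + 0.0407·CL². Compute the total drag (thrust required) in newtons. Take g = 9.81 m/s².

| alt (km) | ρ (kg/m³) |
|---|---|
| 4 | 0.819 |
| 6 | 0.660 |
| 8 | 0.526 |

D = 80400 N

At 6 km, from the table: ρ = 0.660 kg/m³.
Level flight ⇒ L = W = m·g = 113000 × 9.81 = 1.1085×10^6 N.
q = ½ρv² = ½ × 0.66 × 234² = 18070 Pa.
CL = W/(q·S) = 1.1085×10^6 / (18070 × 231) = 0.2656.
CD = 0.0164 + 0.0407 × 0.2656² = 0.01927.
D = q·S·CD = 18070 × 231 × 0.01927 = 80440 N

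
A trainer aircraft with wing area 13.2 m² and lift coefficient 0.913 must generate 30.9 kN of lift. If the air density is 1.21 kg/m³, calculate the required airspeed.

L = ½ρv²S·CL ⇒ v = √(2L/(ρ·S·CL))
v = √(2 × 30900 / (1.21 × 13.2 × 0.913)) = √4238 = 65.1 m/s

v = 65.1 m/s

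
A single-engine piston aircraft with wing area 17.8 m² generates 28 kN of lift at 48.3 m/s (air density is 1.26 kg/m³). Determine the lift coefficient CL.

CL = 1.07

From L = ½ρv²S·CL, rearranging gives CL = 2L/(ρv²S).
CL = 2 × 28000 / (1.26 × 48.3² × 17.8) = 1.07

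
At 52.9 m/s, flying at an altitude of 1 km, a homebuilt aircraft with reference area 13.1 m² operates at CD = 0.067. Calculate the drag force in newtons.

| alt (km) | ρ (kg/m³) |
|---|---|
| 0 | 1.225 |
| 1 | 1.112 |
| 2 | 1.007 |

At 1 km, from the table: ρ = 1.112 kg/m³.
D = ½ρv²S·CD = ½ × 1.112 × 52.9² × 13.1 × 0.067 = 1370 N

D = 1370 N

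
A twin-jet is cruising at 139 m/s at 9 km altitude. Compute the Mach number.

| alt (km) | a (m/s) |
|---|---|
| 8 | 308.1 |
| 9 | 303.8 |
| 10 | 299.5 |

M = 0.458

At 9 km, from the table: a = 303.8 m/s.
M = v/a = 139 / 303.8 = 0.458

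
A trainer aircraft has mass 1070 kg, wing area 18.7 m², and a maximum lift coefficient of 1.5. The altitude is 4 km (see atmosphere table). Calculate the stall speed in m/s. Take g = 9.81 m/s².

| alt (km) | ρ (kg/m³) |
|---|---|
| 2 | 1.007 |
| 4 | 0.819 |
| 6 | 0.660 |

V_stall = 30.2 m/s

At 4 km, from the table: ρ = 0.819 kg/m³.
At stall, lift equals weight: L = W = m·g = 1070 × 9.81 = 10500 N.
From L = ½ρV²S·CL,max = W: V_stall = √(2W/(ρSCL,max)) = √(2·10500/(0.819·18.7·1.5))
V_stall = √913.8 = 30.2 m/s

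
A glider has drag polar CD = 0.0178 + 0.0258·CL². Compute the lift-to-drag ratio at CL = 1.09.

CD = 0.0178 + 0.0258 × 1.09² = 0.04845
L/D = CL/CD = 1.09 / 0.04845 = 22.5

L/D = 22.5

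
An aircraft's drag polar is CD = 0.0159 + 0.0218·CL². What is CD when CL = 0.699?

CD = 0.0159 + 0.0218 × 0.699² = 0.0159 + 0.01065 = 0.0266

CD = 0.0266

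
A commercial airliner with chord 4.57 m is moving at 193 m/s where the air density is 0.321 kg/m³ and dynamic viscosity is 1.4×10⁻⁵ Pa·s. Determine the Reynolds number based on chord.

Re = ρ·v·c/μ = 0.321 × 193 × 4.57 / (1.4×10⁻⁵) = 2.02×10^7

Re = 2.02×10^7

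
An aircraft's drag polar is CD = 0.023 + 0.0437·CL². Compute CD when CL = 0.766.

CD = 0.023 + 0.0437 × 0.766² = 0.023 + 0.02564 = 0.0486

CD = 0.0486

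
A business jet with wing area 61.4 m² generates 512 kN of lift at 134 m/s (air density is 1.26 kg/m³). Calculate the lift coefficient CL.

From L = ½ρv²S·CL, rearranging gives CL = 2L/(ρv²S).
CL = 2 × 5.12×10^5 / (1.26 × 134² × 61.4) = 0.737

CL = 0.737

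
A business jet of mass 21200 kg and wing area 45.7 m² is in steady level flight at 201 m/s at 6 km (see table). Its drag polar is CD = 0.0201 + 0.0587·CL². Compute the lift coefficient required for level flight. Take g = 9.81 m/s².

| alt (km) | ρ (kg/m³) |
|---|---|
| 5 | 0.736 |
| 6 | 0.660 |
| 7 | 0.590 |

At 6 km, from the table: ρ = 0.660 kg/m³.
Level flight ⇒ L = W = m·g = 21200 × 9.81 = 2.0797×10^5 N.
q = ½ρv² = ½ × 0.66 × 201² = 13330 Pa.
CL = 2W/(ρv²S) = 2×2.0797×10^5/(0.66×201²×45.7) = 0.3413.

CL = 0.341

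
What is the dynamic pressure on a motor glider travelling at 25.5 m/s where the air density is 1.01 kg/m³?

q = 328 Pa

q = ½ρv² = ½ × 1.01 × 25.5² = 328 Pa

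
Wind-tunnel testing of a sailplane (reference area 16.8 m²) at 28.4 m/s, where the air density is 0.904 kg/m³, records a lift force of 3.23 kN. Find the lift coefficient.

From L = ½ρv²S·CL, rearranging gives CL = 2L/(ρv²S).
CL = 2 × 3230 / (0.904 × 28.4² × 16.8) = 0.527

CL = 0.527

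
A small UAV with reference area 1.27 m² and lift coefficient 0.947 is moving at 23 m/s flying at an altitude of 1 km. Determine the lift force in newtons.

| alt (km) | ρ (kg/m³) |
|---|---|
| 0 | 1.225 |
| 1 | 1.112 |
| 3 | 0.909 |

At 1 km, from the table: ρ = 1.112 kg/m³.
Dynamic pressure q = ½ρv² = ½ × 1.112 × 23² = 294.1 Pa.
L = q·S·CL = 294.1 × 1.27 × 0.947 = 354 N

L = 354 N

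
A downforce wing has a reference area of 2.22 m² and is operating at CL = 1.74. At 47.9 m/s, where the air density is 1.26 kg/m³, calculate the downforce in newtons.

L = 5580 N

L = ½ρv²S·CL = ½ × 1.26 × 47.9² × 2.22 × 1.74 = 5580 N ≈ 5.58 kN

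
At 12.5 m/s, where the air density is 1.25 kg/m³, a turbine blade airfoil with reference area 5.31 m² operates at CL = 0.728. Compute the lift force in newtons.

L = ½ρv²S·CL = ½ × 1.25 × 12.5² × 5.31 × 0.728 = 378 N

L = 378 N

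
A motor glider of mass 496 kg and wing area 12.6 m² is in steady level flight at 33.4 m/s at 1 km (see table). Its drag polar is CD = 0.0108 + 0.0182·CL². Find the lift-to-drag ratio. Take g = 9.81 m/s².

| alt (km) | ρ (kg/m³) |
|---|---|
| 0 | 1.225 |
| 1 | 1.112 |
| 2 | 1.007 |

L/D = 34.9

At 1 km, from the table: ρ = 1.112 kg/m³.
Weight W = mg = 496 × 9.81 = 4865.8 N; in level flight L = W.
Dynamic pressure q = 0.5 × 1.112 × 33.4² = 620.3 Pa.
Required CL = L/(qS) = 4865.8/(620.3·12.6) = 0.6226.
CD = 0.0108 + 0.0182 × 0.6226² = 0.01785.
L/D = CL/CD = 0.6226 / 0.01785 = 34.9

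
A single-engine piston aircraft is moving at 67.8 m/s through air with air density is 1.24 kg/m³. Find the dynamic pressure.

q = ½ρv² = ½ × 1.24 × 67.8² = 2850 Pa

q = 2850 Pa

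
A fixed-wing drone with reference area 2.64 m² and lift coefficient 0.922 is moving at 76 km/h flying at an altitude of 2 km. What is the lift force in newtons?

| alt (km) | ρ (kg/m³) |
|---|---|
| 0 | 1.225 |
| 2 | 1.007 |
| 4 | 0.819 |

L = 546 N

At 2 km, from the table: ρ = 1.007 kg/m³.
Convert speed: v = 76 km/h ÷ 3.6 = 21.11 m/s.
Dynamic pressure q = ½ρv² = ½ × 1.007 × 21.11² = 224.4 Pa.
L = q·S·CL = 224.4 × 2.64 × 0.922 = 546 N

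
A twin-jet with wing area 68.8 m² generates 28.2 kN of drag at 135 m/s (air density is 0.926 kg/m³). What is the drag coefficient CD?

From D = ½ρv²S·CD, rearranging gives CD = 2D/(ρv²S).
CD = 2 × 28200 / (0.926 × 135² × 68.8) = 0.0486

CD = 0.0486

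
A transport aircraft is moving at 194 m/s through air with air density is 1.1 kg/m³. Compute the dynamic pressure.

q = ½ρv² = ½ × 1.1 × 194² = 20700 Pa

q = 20700 Pa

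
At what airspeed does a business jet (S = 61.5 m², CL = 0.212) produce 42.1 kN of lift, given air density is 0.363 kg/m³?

L = ½ρv²S·CL ⇒ v = √(2L/(ρ·S·CL))
v = √(2 × 42100 / (0.363 × 61.5 × 0.212)) = √17790 = 133 m/s

v = 133 m/s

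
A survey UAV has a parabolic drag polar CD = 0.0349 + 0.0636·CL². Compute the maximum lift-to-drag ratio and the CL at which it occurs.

For CD = CD0 + K·CL², (L/D)max occurs at CL* = √(CD0/K) and equals 1/(2√(K·CD0)).
(L/D)max = 1/(2√(0.0636 × 0.0349)) = 1/(2 × 0.04711) = 10.6
CL* = √(0.0349/0.0636) = 0.741

(L/D)max = 10.6, at CL = 0.741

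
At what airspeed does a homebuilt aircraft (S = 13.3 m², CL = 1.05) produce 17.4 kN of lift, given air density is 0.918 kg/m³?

L = ½ρv²S·CL ⇒ v = √(2L/(ρ·S·CL))
v = √(2 × 17400 / (0.918 × 13.3 × 1.05)) = √2715 = 52.1 m/s

v = 52.1 m/s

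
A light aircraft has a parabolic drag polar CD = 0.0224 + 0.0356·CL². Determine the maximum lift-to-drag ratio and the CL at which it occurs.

For CD = CD0 + K·CL², (L/D)max occurs at CL* = √(CD0/K) and equals 1/(2√(K·CD0)).
(L/D)max = 1/(2√(0.0356 × 0.0224)) = 1/(2 × 0.02824) = 17.7
CL* = √(0.0224/0.0356) = 0.793

(L/D)max = 17.7, at CL = 0.793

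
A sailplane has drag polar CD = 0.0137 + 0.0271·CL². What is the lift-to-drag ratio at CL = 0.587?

L/D = 25.5

CD = 0.0137 + 0.0271 × 0.587² = 0.02304
L/D = CL/CD = 0.587 / 0.02304 = 25.5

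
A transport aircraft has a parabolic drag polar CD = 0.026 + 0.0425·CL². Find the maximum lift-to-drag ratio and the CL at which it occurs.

For CD = CD0 + K·CL², (L/D)max occurs at CL* = √(CD0/K) and equals 1/(2√(K·CD0)).
(L/D)max = 1/(2√(0.0425 × 0.026)) = 1/(2 × 0.03324) = 15
CL* = √(0.026/0.0425) = 0.782

(L/D)max = 15, at CL = 0.782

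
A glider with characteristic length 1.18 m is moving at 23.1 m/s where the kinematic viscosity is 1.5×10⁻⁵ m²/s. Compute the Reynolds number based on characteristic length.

Re = v·c/ν = 23.1 × 1.18 / (1.5×10⁻⁵) = 1.82×10^6

Re = 1.82×10^6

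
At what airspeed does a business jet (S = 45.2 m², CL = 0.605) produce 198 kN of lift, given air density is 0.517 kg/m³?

v = 167 m/s

L = ½ρv²S·CL ⇒ v = √(2L/(ρ·S·CL))
v = √(2 × 1.98×10^5 / (0.517 × 45.2 × 0.605)) = √28010 = 167 m/s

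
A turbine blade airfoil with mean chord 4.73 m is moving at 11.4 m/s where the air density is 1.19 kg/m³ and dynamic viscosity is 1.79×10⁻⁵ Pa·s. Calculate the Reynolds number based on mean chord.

Re = 3.58×10^6

Re = ρ·v·c/μ = 1.19 × 11.4 × 4.73 / (1.79×10⁻⁵) = 3.58×10^6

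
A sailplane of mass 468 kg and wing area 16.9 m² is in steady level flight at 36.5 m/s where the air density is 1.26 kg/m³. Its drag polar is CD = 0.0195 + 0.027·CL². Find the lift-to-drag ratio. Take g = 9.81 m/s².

Level flight ⇒ L = W = m·g = 468 × 9.81 = 4591.1 N.
Dynamic pressure q = 0.5 × 1.26 × 36.5² = 839.3 Pa.
CL = 2W/(ρv²S) = 2×4591.1/(1.26×36.5²×16.9) = 0.3237.
CD = 0.0195 + 0.027 × 0.3237² = 0.02233.
L/D = CL/CD = 0.3237 / 0.02233 = 14.5

L/D = 14.5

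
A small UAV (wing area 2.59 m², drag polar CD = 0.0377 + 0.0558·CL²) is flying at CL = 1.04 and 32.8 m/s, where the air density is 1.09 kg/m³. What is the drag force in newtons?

D = 149 N

CD = 0.0377 + 0.0558 × 1.04² = 0.09805
D = ½ρv²S·CD = ½ × 1.09 × 32.8² × 2.59 × 0.09805 = 149 N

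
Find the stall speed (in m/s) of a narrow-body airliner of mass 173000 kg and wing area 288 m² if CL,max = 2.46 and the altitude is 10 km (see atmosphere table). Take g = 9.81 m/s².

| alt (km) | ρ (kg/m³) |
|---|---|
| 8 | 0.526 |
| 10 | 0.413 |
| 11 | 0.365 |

At 10 km, from the table: ρ = 0.413 kg/m³.
Stall occurs when L = W at CL,max. W = mg = 173000 × 9.81 = 1.697×10^6 N.
From L = ½ρV²S·CL,max = W: V_stall = √(2W/(ρSCL,max)) = √(2·1.697×10^6/(0.413·288·2.46))
V_stall = √11600 = 108 m/s

V_stall = 108 m/s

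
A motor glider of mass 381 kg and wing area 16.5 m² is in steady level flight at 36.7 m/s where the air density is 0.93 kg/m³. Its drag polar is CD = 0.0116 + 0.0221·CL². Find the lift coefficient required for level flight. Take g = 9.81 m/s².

CL = 0.362

Level flight ⇒ L = W = m·g = 381 × 9.81 = 3737.6 N.
q = ½ρv² = ½ × 0.93 × 36.7² = 626.3 Pa.
CL = 2W/(ρv²S) = 2×3737.6/(0.93×36.7²×16.5) = 0.3617.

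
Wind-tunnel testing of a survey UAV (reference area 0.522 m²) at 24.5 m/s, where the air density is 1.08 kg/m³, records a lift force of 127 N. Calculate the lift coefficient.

CL = 0.751

From L = ½ρv²S·CL, rearranging gives CL = 2L/(ρv²S).
CL = 2 × 127 / (1.08 × 24.5² × 0.522) = 0.751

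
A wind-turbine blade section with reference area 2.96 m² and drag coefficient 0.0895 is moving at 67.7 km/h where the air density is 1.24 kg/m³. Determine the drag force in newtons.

Convert speed: v = 67.7 km/h ÷ 3.6 = 18.81 m/s.
D = ½ρv²S·CD = ½ × 1.24 × 18.81² × 2.96 × 0.0895 = 58.1 N

D = 58.1 N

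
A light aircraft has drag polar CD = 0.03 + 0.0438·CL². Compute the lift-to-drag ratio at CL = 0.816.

CD = 0.03 + 0.0438 × 0.816² = 0.05916
L/D = CL/CD = 0.816 / 0.05916 = 13.8

L/D = 13.8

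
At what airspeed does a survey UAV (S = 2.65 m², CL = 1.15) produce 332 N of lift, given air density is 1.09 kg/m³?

v = 14.1 m/s

L = ½ρv²S·CL ⇒ v = √(2L/(ρ·S·CL))
v = √(2 × 332 / (1.09 × 2.65 × 1.15)) = √199.9 = 14.1 m/s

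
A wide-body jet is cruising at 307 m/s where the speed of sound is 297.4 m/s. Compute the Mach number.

M = v/a = 307 / 297.4 = 1.03

M = 1.03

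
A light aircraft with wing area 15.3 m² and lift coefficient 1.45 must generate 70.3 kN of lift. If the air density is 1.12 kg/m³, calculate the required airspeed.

L = ½ρv²S·CL ⇒ v = √(2L/(ρ·S·CL))
v = √(2 × 70300 / (1.12 × 15.3 × 1.45)) = √5659 = 75.2 m/s

v = 75.2 m/s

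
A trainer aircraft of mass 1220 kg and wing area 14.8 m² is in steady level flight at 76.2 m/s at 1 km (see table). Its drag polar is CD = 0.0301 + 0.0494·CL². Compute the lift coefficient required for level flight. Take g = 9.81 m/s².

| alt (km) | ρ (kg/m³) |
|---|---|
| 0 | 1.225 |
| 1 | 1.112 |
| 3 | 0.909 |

CL = 0.25

At 1 km, from the table: ρ = 1.112 kg/m³.
Weight W = mg = 1220 × 9.81 = 11968 N; in level flight L = W.
q = ½ρv² = ½ × 1.112 × 76.2² = 3228 Pa.
Required CL = L/(qS) = 11968/(3228·14.8) = 0.2505.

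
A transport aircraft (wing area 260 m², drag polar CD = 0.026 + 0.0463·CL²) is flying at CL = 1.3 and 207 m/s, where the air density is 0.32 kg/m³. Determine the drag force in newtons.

D = 1.86×10^5 N

CD = 0.026 + 0.0463 × 1.3² = 0.1042
D = ½ρv²S·CD = ½ × 0.32 × 207² × 260 × 0.1042 = 1.86×10^5 N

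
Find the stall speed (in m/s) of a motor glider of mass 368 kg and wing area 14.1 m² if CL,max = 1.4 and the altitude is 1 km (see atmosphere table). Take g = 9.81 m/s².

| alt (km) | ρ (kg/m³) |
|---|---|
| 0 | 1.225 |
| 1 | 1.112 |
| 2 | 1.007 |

V_stall = 18.1 m/s

At 1 km, from the table: ρ = 1.112 kg/m³.
Weight W = mg = 368 × 9.81 = 3610 N.
From L = ½ρV²S·CL,max = W: V_stall = √(2W/(ρSCL,max)) = √(2·3610/(1.112·14.1·1.4))
V_stall = √328.9 = 18.1 m/s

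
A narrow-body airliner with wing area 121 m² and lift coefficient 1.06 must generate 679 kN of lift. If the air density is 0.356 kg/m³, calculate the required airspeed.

v = 172 m/s

L = ½ρv²S·CL ⇒ v = √(2L/(ρ·S·CL))
v = √(2 × 6.79×10^5 / (0.356 × 121 × 1.06)) = √29740 = 172 m/s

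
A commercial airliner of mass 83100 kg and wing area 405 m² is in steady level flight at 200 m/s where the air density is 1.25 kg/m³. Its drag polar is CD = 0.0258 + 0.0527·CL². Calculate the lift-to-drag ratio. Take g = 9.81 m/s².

L/D = 3.08

In steady level flight, lift balances weight: W = mg = 83100 × 9.81 = 8.1521×10^5 N.
q = ½ρv² = ½ × 1.25 × 200² = 25000 Pa.
Required CL = L/(qS) = 8.1521×10^5/(25000·405) = 0.08051.
CD = 0.0258 + 0.0527 × 0.08051² = 0.02614.
L/D = CL/CD = 0.08051 / 0.02614 = 3.08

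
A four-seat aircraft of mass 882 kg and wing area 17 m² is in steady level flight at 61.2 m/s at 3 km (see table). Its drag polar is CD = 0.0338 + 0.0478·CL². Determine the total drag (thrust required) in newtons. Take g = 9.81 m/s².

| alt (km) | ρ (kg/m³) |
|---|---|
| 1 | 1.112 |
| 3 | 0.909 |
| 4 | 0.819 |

D = 1100 N

At 3 km, from the table: ρ = 0.909 kg/m³.
Level flight ⇒ L = W = m·g = 882 × 9.81 = 8652.4 N.
Dynamic pressure q = 0.5 × 0.909 × 61.2² = 1702 Pa.
CL = W/(q·S) = 8652.4 / (1702 × 17) = 0.299.
CD = 0.0338 + 0.0478 × 0.299² = 0.03807.
D = q·S·CD = 1702 × 17 × 0.03807 = 1102 N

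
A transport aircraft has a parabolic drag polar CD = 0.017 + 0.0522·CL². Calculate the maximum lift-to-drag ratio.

For CD = CD0 + K·CL², (L/D)max occurs at CL* = √(CD0/K) and equals 1/(2√(K·CD0)).
(L/D)max = 1/(2√(0.0522 × 0.017)) = 1/(2 × 0.02979) = 16.8

(L/D)max = 16.8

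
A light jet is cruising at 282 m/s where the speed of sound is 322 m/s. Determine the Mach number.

M = v/a = 282 / 322 = 0.876

M = 0.876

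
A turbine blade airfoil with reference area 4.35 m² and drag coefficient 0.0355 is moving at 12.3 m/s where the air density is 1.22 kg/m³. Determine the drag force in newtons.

D = 14.3 N

D = ½ρv²S·CD = ½ × 1.22 × 12.3² × 4.35 × 0.0355 = 14.3 N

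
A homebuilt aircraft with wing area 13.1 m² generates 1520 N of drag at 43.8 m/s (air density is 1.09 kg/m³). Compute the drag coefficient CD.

From D = ½ρv²S·CD, rearranging gives CD = 2D/(ρv²S).
CD = 2 × 1520 / (1.09 × 43.8² × 13.1) = 0.111

CD = 0.111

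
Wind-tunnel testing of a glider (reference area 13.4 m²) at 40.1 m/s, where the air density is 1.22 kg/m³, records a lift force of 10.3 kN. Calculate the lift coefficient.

CL = 0.784

From L = ½ρv²S·CL, rearranging gives CL = 2L/(ρv²S).
CL = 2 × 10300 / (1.22 × 40.1² × 13.4) = 0.784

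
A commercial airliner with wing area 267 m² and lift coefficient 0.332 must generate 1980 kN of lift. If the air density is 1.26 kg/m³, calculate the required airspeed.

L = ½ρv²S·CL ⇒ v = √(2L/(ρ·S·CL))
v = √(2 × 1.98×10^6 / (1.26 × 267 × 0.332)) = √35450 = 188 m/s

v = 188 m/s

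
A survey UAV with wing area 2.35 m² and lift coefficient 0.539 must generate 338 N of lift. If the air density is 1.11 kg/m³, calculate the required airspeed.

v = 21.9 m/s

L = ½ρv²S·CL ⇒ v = √(2L/(ρ·S·CL))
v = √(2 × 338 / (1.11 × 2.35 × 0.539)) = √480.8 = 21.9 m/s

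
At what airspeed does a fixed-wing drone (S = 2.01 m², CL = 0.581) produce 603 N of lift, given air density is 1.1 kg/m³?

L = ½ρv²S·CL ⇒ v = √(2L/(ρ·S·CL))
v = √(2 × 603 / (1.1 × 2.01 × 0.581)) = √938.8 = 30.6 m/s

v = 30.6 m/s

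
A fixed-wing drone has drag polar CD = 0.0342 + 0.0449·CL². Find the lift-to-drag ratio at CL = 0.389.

CD = 0.0342 + 0.0449 × 0.389² = 0.04099
L/D = CL/CD = 0.389 / 0.04099 = 9.49

L/D = 9.49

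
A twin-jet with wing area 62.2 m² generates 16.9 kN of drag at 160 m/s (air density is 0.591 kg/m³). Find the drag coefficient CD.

CD = 0.0359

From D = ½ρv²S·CD, rearranging gives CD = 2D/(ρv²S).
CD = 2 × 16900 / (0.591 × 160² × 62.2) = 0.0359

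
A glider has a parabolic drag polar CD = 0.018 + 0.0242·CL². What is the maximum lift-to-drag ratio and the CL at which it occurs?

(L/D)max = 24, at CL = 0.862

For CD = CD0 + K·CL², (L/D)max occurs at CL* = √(CD0/K) and equals 1/(2√(K·CD0)).
(L/D)max = 1/(2√(0.0242 × 0.018)) = 1/(2 × 0.02087) = 24
CL* = √(0.018/0.0242) = 0.862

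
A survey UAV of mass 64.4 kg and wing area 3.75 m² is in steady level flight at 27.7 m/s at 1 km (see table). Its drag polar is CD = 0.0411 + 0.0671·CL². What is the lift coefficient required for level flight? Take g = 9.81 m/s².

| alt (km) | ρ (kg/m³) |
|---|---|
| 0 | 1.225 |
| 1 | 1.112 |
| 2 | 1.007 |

CL = 0.395

At 1 km, from the table: ρ = 1.112 kg/m³.
Level flight ⇒ L = W = m·g = 64.4 × 9.81 = 631.76 N.
q = ½ρv² = ½ × 1.112 × 27.7² = 426.6 Pa.
Required CL = L/(qS) = 631.76/(426.6·3.75) = 0.3949.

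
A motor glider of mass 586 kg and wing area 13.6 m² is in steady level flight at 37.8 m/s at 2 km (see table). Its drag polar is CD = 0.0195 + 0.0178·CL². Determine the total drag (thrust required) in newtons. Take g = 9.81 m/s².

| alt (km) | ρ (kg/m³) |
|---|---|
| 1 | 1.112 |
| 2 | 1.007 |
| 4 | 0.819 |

At 2 km, from the table: ρ = 1.007 kg/m³.
In steady level flight, lift balances weight: W = mg = 586 × 9.81 = 5748.7 N.
q = ½ρv² = ½ × 1.007 × 37.8² = 719.4 Pa.
CL = W/(q·S) = 5748.7 / (719.4 × 13.6) = 0.5875.
CD = 0.0195 + 0.0178 × 0.5875² = 0.02564.
D = q·S·CD = 719.4 × 13.6 × 0.02564 = 250.9 N

D = 251 N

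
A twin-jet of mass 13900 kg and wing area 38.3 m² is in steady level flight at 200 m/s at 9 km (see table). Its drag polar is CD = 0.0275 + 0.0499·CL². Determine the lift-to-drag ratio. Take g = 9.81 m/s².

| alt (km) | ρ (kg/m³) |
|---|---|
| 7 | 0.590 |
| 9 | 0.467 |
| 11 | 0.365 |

L/D = 11

At 9 km, from the table: ρ = 0.467 kg/m³.
Level flight ⇒ L = W = m·g = 13900 × 9.81 = 1.3636×10^5 N.
q = ½ρv² = ½ × 0.467 × 200² = 9340 Pa.
CL = 2W/(ρv²S) = 2×1.3636×10^5/(0.467×200²×38.3) = 0.3812.
CD = 0.0275 + 0.0499 × 0.3812² = 0.03475.
L/D = CL/CD = 0.3812 / 0.03475 = 11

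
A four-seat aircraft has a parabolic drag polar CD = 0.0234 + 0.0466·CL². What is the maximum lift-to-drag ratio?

(L/D)max = 15.1

For CD = CD0 + K·CL², (L/D)max occurs at CL* = √(CD0/K) and equals 1/(2√(K·CD0)).
(L/D)max = 1/(2√(0.0466 × 0.0234)) = 1/(2 × 0.03302) = 15.1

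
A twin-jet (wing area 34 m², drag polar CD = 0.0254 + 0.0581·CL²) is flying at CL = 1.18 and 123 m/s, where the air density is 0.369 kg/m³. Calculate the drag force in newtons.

CD = 0.0254 + 0.0581 × 1.18² = 0.1063
D = ½ρv²S·CD = ½ × 0.369 × 123² × 34 × 0.1063 = 10100 N

D = 10100 N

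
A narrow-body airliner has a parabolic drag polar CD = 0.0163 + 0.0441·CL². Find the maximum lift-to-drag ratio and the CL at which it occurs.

(L/D)max = 18.6, at CL = 0.608

For CD = CD0 + K·CL², (L/D)max occurs at CL* = √(CD0/K) and equals 1/(2√(K·CD0)).
(L/D)max = 1/(2√(0.0441 × 0.0163)) = 1/(2 × 0.02681) = 18.6
CL* = √(0.0163/0.0441) = 0.608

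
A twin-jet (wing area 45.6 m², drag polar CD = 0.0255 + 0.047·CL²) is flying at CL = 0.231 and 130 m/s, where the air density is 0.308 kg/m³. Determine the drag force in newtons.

D = 3320 N

CD = 0.0255 + 0.047 × 0.231² = 0.02801
D = ½ρv²S·CD = ½ × 0.308 × 130² × 45.6 × 0.02801 = 3320 N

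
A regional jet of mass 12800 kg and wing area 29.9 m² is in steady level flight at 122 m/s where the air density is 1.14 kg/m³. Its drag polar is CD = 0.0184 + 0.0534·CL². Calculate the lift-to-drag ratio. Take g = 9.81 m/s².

L/D = 15.7

Level flight ⇒ L = W = m·g = 12800 × 9.81 = 1.2557×10^5 N.
Dynamic pressure q = 0.5 × 1.14 × 122² = 8484 Pa.
Required CL = L/(qS) = 1.2557×10^5/(8484·29.9) = 0.495.
CD = 0.0184 + 0.0534 × 0.495² = 0.03148.
L/D = CL/CD = 0.495 / 0.03148 = 15.7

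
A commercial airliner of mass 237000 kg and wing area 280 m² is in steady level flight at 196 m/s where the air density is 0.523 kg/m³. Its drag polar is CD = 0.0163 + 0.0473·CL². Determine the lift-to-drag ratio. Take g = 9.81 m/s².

L/D = 17

Level flight ⇒ L = W = m·g = 237000 × 9.81 = 2.325×10^6 N.
Dynamic pressure q = 0.5 × 0.523 × 196² = 10050 Pa.
Required CL = L/(qS) = 2.325×10^6/(10050·280) = 0.8266.
CD = 0.0163 + 0.0473 × 0.8266² = 0.04862.
L/D = CL/CD = 0.8266 / 0.04862 = 17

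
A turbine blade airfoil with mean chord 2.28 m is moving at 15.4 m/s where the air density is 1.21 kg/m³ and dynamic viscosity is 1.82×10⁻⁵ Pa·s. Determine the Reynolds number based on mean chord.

Re = 2.33×10^6

Re = ρ·v·c/μ = 1.21 × 15.4 × 2.28 / (1.82×10⁻⁵) = 2.33×10^6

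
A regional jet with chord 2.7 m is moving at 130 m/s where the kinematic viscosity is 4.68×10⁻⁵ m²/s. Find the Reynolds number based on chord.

Re = 7.5×10^6

Re = v·c/ν = 130 × 2.7 / (4.68×10⁻⁵) = 7.5×10^6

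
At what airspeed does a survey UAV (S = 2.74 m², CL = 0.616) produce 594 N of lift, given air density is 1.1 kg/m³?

v = 25.3 m/s

L = ½ρv²S·CL ⇒ v = √(2L/(ρ·S·CL))
v = √(2 × 594 / (1.1 × 2.74 × 0.616)) = √639.9 = 25.3 m/s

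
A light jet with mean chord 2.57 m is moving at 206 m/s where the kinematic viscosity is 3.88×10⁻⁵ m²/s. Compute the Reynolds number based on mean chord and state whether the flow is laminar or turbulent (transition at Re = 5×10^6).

Re = v·c/ν = 206 × 2.57 / (3.88×10⁻⁵) = 1.36×10^7
Since 1.36×10^7 > 5×10^6, the flow is turbulent.

Re = 1.36×10^7 (turbulent)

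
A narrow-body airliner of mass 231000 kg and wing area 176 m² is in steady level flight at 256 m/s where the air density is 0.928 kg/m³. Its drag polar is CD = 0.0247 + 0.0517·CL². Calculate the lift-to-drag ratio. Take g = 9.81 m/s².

Weight W = mg = 231000 × 9.81 = 2.2661×10^6 N; in level flight L = W.
Dynamic pressure q = 0.5 × 0.928 × 256² = 30410 Pa.
CL = W/(q·S) = 2.2661×10^6 / (30410 × 176) = 0.4234.
CD = 0.0247 + 0.0517 × 0.4234² = 0.03397.
L/D = CL/CD = 0.4234 / 0.03397 = 12.5

L/D = 12.5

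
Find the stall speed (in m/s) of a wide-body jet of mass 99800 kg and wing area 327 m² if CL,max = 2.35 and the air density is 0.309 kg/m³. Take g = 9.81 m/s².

Stall occurs when L = W at CL,max. W = mg = 99800 × 9.81 = 9.79×10^5 N.
V_stall = √(2W/(ρ·S·CL,max)) = √(2 × 9.79×10^5 / (0.309 × 327 × 2.35))
V_stall = √8246 = 90.8 m/s

V_stall = 90.8 m/s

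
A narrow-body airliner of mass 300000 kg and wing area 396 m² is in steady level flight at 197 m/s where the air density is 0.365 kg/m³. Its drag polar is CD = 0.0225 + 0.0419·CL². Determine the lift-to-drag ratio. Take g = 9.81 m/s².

L/D = 15.3

Weight W = mg = 300000 × 9.81 = 2.943×10^6 N; in level flight L = W.
Dynamic pressure q = 0.5 × 0.365 × 197² = 7083 Pa.
CL = W/(q·S) = 2.943×10^6 / (7083 × 396) = 1.049.
CD = 0.0225 + 0.0419 × 1.049² = 0.06863.
L/D = CL/CD = 1.049 / 0.06863 = 15.3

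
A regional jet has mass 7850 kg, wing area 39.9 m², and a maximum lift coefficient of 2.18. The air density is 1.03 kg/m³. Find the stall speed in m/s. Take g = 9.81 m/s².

V_stall = 41.5 m/s

Weight W = mg = 7850 × 9.81 = 77010 N.
From L = ½ρV²S·CL,max = W: V_stall = √(2W/(ρSCL,max)) = √(2·77010/(1.03·39.9·2.18))
V_stall = √1719 = 41.5 m/s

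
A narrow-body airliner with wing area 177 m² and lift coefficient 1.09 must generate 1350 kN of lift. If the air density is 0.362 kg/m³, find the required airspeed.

L = ½ρv²S·CL ⇒ v = √(2L/(ρ·S·CL))
v = √(2 × 1.35×10^6 / (0.362 × 177 × 1.09)) = √38660 = 197 m/s

v = 197 m/s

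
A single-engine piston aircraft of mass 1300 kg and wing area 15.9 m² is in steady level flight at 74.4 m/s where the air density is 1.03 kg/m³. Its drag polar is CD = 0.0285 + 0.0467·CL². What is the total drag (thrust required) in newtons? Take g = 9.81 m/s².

Weight W = mg = 1300 × 9.81 = 12753 N; in level flight L = W.
Dynamic pressure q = 0.5 × 1.03 × 74.4² = 2851 Pa.
CL = W/(q·S) = 12753 / (2851 × 15.9) = 0.2814.
CD = 0.0285 + 0.0467 × 0.2814² = 0.0322.
D = q·S·CD = 2851 × 15.9 × 0.0322 = 1459 N

D = 1460 N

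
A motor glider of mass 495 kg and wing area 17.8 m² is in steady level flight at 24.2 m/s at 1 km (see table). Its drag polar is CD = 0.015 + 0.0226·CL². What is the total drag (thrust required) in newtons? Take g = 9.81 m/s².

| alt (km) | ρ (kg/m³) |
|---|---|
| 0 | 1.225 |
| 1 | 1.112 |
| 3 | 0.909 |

D = 179 N

At 1 km, from the table: ρ = 1.112 kg/m³.
In steady level flight, lift balances weight: W = mg = 495 × 9.81 = 4855.9 N.
Dynamic pressure q = 0.5 × 1.112 × 24.2² = 325.6 Pa.
CL = W/(q·S) = 4855.9 / (325.6 × 17.8) = 0.8378.
CD = 0.015 + 0.0226 × 0.8378² = 0.03086.
D = q·S·CD = 325.6 × 17.8 × 0.03086 = 178.9 N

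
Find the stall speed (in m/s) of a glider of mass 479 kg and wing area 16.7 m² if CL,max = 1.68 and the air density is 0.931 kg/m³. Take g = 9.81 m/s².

V_stall = 19 m/s

At stall, lift equals weight: L = W = m·g = 479 × 9.81 = 4699 N.
V_stall = √(2W/(ρ·S·CL,max)) = √(2 × 4699 / (0.931 × 16.7 × 1.68))
V_stall = √359.8 = 19 m/s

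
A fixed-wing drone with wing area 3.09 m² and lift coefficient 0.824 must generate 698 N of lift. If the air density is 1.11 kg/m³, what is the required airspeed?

v = 22.2 m/s

L = ½ρv²S·CL ⇒ v = √(2L/(ρ·S·CL))
v = √(2 × 698 / (1.11 × 3.09 × 0.824)) = √493.9 = 22.2 m/s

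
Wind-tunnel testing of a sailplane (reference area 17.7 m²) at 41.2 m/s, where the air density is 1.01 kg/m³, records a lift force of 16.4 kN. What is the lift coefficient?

From L = ½ρv²S·CL, rearranging gives CL = 2L/(ρv²S).
CL = 2 × 16400 / (1.01 × 41.2² × 17.7) = 1.08

CL = 1.08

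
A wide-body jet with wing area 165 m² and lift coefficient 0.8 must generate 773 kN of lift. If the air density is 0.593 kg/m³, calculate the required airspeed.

L = ½ρv²S·CL ⇒ v = √(2L/(ρ·S·CL))
v = √(2 × 7.73×10^5 / (0.593 × 165 × 0.8)) = √19750 = 141 m/s

v = 141 m/s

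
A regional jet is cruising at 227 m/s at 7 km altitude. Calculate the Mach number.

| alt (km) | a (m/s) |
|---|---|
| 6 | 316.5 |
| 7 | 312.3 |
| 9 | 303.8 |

At 7 km, from the table: a = 312.3 m/s.
M = v/a = 227 / 312.3 = 0.727

M = 0.727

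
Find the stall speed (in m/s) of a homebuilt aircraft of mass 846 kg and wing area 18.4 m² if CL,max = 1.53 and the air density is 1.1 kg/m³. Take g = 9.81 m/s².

V_stall = 23.2 m/s

Weight W = mg = 846 × 9.81 = 8299 N.
From L = ½ρV²S·CL,max = W: V_stall = √(2W/(ρSCL,max)) = √(2·8299/(1.1·18.4·1.53))
V_stall = √536 = 23.2 m/s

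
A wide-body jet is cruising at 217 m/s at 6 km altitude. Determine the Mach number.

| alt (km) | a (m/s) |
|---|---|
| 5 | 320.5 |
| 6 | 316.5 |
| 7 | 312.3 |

At 6 km, from the table: a = 316.5 m/s.
M = v/a = 217 / 316.5 = 0.686

M = 0.686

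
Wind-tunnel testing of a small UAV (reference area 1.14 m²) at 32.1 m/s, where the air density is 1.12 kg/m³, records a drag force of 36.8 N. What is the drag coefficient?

From D = ½ρv²S·CD, rearranging gives CD = 2D/(ρv²S).
CD = 2 × 36.8 / (1.12 × 32.1² × 1.14) = 0.0559

CD = 0.0559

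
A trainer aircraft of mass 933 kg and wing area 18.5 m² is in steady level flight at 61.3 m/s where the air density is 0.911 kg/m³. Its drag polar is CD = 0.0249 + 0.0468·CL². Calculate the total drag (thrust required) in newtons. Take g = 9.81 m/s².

D = 912 N

In steady level flight, lift balances weight: W = mg = 933 × 9.81 = 9152.7 N.
q = ½ρv² = ½ × 0.911 × 61.3² = 1712 Pa.
Required CL = L/(qS) = 9152.7/(1712·18.5) = 0.289.
CD = 0.0249 + 0.0468 × 0.289² = 0.02881.
D = q·S·CD = 1712 × 18.5 × 0.02881 = 912.3 N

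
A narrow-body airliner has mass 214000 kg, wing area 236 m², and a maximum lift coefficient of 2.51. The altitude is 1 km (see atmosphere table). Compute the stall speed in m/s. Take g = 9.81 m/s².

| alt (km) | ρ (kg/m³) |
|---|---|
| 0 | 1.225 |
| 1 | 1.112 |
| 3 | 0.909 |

V_stall = 79.8 m/s

At 1 km, from the table: ρ = 1.112 kg/m³.
Weight W = mg = 214000 × 9.81 = 2.099×10^6 N.
From L = ½ρV²S·CL,max = W: V_stall = √(2W/(ρSCL,max)) = √(2·2.099×10^6/(1.112·236·2.51))
V_stall = √6374 = 79.8 m/s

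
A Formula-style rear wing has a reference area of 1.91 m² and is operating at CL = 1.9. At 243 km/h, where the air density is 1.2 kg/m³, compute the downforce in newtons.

Convert speed: v = 243 km/h ÷ 3.6 = 67.5 m/s.
Dynamic pressure q = ½ρv² = ½ × 1.2 × 67.5² = 2734 Pa.
L = q·S·CL = 2734 × 1.91 × 1.9 = 9920 N ≈ 9.92 kN

L = 9920 N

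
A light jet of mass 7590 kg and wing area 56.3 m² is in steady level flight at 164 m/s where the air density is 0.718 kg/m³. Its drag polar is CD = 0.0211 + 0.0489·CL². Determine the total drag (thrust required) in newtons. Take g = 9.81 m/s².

D = 12000 N

In steady level flight, lift balances weight: W = mg = 7590 × 9.81 = 74458 N.
Dynamic pressure q = 0.5 × 0.718 × 164² = 9656 Pa.
CL = 2W/(ρv²S) = 2×74458/(0.718×164²×56.3) = 0.137.
CD = 0.0211 + 0.0489 × 0.137² = 0.02202.
D = q·S·CD = 9656 × 56.3 × 0.02202 = 11970 N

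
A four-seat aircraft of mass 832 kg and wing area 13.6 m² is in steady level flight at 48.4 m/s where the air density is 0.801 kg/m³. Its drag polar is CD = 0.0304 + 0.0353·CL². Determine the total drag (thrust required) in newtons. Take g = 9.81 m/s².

D = 572 N

Weight W = mg = 832 × 9.81 = 8161.9 N; in level flight L = W.
q = ½ρv² = ½ × 0.801 × 48.4² = 938.2 Pa.
CL = 2W/(ρv²S) = 2×8161.9/(0.801×48.4²×13.6) = 0.6397.
CD = 0.0304 + 0.0353 × 0.6397² = 0.04484.
D = q·S·CD = 938.2 × 13.6 × 0.04484 = 572.2 N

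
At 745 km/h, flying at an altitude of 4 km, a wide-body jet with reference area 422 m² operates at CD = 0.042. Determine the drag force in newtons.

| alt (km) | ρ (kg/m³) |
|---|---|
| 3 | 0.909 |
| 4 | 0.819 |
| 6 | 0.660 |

At 4 km, from the table: ρ = 0.819 kg/m³.
Convert speed: v = 745 km/h ÷ 3.6 = 206.9 m/s.
Dynamic pressure q = ½ρv² = ½ × 0.819 × 206.9² = 17540 Pa.
D = q·S·CD = 17540 × 422 × 0.042 = 3.11×10^5 N ≈ 311 kN

D = 3.11×10^5 N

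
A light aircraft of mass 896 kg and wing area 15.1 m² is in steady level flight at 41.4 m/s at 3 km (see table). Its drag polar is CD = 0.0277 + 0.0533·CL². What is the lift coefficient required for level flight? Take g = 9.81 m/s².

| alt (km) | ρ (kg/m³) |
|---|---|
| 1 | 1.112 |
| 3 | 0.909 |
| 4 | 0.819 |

At 3 km, from the table: ρ = 0.909 kg/m³.
Weight W = mg = 896 × 9.81 = 8789.8 N; in level flight L = W.
Dynamic pressure q = 0.5 × 0.909 × 41.4² = 779 Pa.
CL = W/(q·S) = 8789.8 / (779 × 15.1) = 0.7472.

CL = 0.747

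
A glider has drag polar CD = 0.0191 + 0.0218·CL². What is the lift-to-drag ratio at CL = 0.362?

CD = 0.0191 + 0.0218 × 0.362² = 0.02196
L/D = CL/CD = 0.362 / 0.02196 = 16.5

L/D = 16.5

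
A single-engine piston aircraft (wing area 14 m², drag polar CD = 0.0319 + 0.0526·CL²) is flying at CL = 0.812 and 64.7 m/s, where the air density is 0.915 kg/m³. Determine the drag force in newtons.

CD = 0.0319 + 0.0526 × 0.812² = 0.06658
D = ½ρv²S·CD = ½ × 0.915 × 64.7² × 14 × 0.06658 = 1790 N

D = 1790 N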